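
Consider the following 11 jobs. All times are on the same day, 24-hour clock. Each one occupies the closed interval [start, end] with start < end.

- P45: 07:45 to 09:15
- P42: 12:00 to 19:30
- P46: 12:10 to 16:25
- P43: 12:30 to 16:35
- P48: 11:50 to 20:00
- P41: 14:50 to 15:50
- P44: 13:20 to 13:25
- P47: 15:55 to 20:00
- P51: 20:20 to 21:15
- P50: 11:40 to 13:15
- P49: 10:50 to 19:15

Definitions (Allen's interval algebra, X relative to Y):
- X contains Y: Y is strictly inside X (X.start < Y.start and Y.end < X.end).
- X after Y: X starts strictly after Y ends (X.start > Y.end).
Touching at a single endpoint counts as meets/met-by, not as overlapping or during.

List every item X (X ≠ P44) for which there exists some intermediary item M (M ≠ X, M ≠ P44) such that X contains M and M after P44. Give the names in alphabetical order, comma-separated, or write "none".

Target P44 = [13:20, 13:25].
Intermediaries M with M after P44: P41, P47, P51.
Via P41 — items with X contains P41: P42, P43, P46, P48, P49.
Via P47 — items with X contains P47: none.
Via P51 — items with X contains P51: none.
Union: P42, P43, P46, P48, P49.

P42, P43, P46, P48, P49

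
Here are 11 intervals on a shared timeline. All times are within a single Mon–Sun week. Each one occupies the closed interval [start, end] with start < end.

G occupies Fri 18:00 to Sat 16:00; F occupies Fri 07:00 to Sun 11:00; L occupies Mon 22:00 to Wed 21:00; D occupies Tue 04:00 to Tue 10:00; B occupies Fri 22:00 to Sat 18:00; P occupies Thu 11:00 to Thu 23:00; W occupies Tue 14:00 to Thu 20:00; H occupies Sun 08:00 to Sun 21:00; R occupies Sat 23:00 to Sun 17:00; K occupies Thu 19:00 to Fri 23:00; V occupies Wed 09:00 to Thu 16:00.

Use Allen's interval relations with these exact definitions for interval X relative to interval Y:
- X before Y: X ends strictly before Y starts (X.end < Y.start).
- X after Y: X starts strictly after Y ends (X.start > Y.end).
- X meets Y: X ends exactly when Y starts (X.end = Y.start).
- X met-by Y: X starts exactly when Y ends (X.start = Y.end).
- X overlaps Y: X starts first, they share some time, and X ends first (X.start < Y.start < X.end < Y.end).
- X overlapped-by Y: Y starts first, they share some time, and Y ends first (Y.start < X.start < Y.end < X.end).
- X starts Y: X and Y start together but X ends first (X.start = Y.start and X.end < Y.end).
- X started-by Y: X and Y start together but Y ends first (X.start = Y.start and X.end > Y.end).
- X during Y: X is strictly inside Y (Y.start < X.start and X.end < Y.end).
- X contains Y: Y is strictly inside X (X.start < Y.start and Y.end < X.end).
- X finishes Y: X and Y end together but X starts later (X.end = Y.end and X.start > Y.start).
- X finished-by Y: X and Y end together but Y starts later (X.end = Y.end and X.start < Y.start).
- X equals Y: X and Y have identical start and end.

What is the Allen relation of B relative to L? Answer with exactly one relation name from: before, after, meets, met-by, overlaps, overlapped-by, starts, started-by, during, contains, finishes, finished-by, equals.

after

B = [Fri 22:00, Sat 18:00]; L = [Mon 22:00, Wed 21:00].
Compare endpoints: B.start > L.start, B.start > L.end, B.end > L.start, B.end > L.end.
That pattern is 'after'.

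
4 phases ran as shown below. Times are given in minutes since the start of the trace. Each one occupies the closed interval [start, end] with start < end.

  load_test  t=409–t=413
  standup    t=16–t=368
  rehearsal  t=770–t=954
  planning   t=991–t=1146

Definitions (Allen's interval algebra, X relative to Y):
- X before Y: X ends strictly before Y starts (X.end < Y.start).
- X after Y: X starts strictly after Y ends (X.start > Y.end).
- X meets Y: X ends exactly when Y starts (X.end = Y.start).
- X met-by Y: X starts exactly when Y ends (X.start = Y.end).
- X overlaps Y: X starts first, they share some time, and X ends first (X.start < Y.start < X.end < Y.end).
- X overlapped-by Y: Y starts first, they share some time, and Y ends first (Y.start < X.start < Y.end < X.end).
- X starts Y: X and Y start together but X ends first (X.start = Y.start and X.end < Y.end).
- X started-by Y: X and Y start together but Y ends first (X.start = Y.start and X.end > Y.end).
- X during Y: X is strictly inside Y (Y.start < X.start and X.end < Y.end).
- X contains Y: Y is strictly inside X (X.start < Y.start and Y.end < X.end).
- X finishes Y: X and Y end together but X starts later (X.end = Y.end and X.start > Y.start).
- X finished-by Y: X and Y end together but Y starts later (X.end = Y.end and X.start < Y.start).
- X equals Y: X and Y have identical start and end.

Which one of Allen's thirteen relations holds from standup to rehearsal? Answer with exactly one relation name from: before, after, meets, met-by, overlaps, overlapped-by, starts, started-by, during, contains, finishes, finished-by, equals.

before

standup = [t=16, t=368]; rehearsal = [t=770, t=954].
Compare endpoints: standup.start < rehearsal.start, standup.start < rehearsal.end, standup.end < rehearsal.start, standup.end < rehearsal.end.
That pattern is 'before'.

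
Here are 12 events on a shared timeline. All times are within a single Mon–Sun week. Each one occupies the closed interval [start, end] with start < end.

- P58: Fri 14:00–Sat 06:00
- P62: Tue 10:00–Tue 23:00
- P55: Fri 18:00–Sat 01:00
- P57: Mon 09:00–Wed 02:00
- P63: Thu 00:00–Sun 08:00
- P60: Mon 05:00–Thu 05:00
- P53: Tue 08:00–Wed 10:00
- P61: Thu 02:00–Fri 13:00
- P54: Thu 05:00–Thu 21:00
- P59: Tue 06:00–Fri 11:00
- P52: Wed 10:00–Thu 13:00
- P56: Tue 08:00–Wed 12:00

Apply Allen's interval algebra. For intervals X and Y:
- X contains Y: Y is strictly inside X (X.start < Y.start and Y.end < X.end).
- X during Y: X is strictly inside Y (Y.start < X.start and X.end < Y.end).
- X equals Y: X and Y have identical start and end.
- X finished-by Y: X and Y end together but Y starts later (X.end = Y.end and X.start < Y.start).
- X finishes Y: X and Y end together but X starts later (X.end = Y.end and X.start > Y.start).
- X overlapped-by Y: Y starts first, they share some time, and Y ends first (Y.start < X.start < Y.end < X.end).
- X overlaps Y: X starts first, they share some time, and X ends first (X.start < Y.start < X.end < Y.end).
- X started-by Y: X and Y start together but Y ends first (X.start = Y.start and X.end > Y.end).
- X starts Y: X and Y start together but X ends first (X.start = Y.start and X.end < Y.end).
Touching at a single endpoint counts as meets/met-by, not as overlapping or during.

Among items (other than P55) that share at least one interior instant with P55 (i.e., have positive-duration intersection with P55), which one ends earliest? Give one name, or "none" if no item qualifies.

P58

Target P55 = [Fri 18:00, Sat 01:00].
P52 [Wed 10:00, Thu 13:00] → before → excluded.
P53 [Tue 08:00, Wed 10:00] → before → excluded.
P54 [Thu 05:00, Thu 21:00] → before → excluded.
P56 [Tue 08:00, Wed 12:00] → before → excluded.
P57 [Mon 09:00, Wed 02:00] → before → excluded.
P58 [Fri 14:00, Sat 06:00] → contains → candidate.
P59 [Tue 06:00, Fri 11:00] → before → excluded.
P60 [Mon 05:00, Thu 05:00] → before → excluded.
P61 [Thu 02:00, Fri 13:00] → before → excluded.
P62 [Tue 10:00, Tue 23:00] → before → excluded.
P63 [Thu 00:00, Sun 08:00] → contains → candidate.
Among candidates, earliest end is Sat 06:00 → P58.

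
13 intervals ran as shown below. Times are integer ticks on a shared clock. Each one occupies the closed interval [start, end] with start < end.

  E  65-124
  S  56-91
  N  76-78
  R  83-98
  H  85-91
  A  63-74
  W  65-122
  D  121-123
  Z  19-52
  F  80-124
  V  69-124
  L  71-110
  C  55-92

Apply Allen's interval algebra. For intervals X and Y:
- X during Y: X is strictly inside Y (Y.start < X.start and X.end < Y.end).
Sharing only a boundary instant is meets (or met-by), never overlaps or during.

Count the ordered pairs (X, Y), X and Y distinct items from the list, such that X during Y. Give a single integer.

27

Checking all 156 ordered pairs for relation 'during'; matching pairs in alphabetical order:
(A, C): A during C ✓
(A, S): A during S ✓
(D, E): D during E ✓
(D, F): D during F ✓
(D, V): D during V ✓
(H, C): H during C ✓
(H, E): H during E ✓
(H, F): H during F ✓
(H, L): H during L ✓
(H, R): H during R ✓
(H, V): H during V ✓
(H, W): H during W ✓
(L, E): L during E ✓
(L, V): L during V ✓
(L, W): L during W ✓
(N, C): N during C ✓
(N, E): N during E ✓
(N, L): N during L ✓
(N, S): N during S ✓
(N, V): N during V ✓
(N, W): N during W ✓
(R, E): R during E ✓
(R, F): R during F ✓
(R, L): R during L ✓
... plus 3 further pairs not listed.
Count: 27.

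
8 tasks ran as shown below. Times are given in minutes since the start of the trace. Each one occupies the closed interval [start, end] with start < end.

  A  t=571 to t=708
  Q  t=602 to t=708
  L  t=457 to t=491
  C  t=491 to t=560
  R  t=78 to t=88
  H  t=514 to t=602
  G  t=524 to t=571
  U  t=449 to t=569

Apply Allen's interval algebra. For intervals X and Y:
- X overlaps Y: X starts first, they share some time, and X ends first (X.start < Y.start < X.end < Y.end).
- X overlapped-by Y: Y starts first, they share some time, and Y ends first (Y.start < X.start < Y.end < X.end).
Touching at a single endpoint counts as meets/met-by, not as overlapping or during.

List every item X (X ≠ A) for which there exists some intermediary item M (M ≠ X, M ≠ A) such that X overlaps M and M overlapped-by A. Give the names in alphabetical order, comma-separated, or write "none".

Target A = [t=571, t=708].
Intermediaries M with M overlapped-by A: none.
Union: none.

none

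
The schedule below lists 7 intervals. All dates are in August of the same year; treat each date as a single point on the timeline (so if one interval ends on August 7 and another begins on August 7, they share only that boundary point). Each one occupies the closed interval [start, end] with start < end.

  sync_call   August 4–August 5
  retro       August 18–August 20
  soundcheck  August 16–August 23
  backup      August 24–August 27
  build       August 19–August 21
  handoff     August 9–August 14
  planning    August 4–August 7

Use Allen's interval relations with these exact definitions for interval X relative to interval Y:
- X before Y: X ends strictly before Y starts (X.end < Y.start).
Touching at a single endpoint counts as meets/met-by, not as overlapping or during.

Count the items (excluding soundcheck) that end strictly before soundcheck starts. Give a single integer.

Target soundcheck = [August 16, August 23].
backup [August 24, August 27] → after → no.
build [August 19, August 21] → during → no.
handoff [August 9, August 14] → before → counts.
planning [August 4, August 7] → before → counts.
retro [August 18, August 20] → during → no.
sync_call [August 4, August 5] → before → counts.
Total: 3.

3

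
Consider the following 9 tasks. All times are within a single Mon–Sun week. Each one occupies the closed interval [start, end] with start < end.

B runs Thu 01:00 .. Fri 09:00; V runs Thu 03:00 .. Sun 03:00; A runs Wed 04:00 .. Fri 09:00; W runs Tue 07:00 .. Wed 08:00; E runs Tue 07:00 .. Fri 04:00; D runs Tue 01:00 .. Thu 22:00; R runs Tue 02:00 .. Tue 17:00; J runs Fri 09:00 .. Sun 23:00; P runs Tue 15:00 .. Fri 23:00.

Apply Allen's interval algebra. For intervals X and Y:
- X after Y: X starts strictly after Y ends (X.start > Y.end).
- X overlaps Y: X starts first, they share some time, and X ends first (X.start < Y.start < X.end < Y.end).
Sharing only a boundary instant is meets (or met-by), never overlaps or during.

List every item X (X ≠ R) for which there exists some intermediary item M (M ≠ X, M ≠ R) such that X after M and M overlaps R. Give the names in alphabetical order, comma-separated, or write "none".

none

Target R = [Tue 02:00, Tue 17:00].
Intermediaries M with M overlaps R: none.
Union: none.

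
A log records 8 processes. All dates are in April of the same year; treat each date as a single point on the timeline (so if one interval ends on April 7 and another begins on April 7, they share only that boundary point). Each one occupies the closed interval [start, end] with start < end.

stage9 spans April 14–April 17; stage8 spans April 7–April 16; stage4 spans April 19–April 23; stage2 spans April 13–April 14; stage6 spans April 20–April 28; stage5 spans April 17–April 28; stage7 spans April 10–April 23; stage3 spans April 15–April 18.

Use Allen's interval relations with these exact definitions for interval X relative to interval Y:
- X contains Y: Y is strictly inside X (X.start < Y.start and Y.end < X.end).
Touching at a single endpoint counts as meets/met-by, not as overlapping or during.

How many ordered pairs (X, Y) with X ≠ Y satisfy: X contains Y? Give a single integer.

5

Checking all 56 ordered pairs for relation 'contains'; matching pairs in alphabetical order:
(stage5, stage4): stage5 contains stage4 ✓
(stage7, stage2): stage7 contains stage2 ✓
(stage7, stage3): stage7 contains stage3 ✓
(stage7, stage9): stage7 contains stage9 ✓
(stage8, stage2): stage8 contains stage2 ✓
Count: 5.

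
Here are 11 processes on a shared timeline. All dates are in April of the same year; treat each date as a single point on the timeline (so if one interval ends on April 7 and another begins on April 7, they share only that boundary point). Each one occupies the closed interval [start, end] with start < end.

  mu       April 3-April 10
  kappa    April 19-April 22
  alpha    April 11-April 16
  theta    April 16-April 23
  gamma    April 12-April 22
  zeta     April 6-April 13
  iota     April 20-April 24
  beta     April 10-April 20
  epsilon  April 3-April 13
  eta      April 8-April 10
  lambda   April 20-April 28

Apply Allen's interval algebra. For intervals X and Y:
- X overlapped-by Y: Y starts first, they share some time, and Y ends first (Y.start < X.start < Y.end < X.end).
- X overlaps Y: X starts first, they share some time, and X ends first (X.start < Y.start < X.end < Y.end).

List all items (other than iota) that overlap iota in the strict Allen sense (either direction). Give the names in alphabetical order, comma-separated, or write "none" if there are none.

gamma, kappa, theta

Target iota = [April 20, April 24].
alpha [April 11, April 16] → before → no.
beta [April 10, April 20] → meets → no.
epsilon [April 3, April 13] → before → no.
eta [April 8, April 10] → before → no.
gamma [April 12, April 22] → overlaps → yes.
kappa [April 19, April 22] → overlaps → yes.
lambda [April 20, April 28] → started-by → no.
mu [April 3, April 10] → before → no.
theta [April 16, April 23] → overlaps → yes.
zeta [April 6, April 13] → before → no.
Result: gamma, kappa, theta.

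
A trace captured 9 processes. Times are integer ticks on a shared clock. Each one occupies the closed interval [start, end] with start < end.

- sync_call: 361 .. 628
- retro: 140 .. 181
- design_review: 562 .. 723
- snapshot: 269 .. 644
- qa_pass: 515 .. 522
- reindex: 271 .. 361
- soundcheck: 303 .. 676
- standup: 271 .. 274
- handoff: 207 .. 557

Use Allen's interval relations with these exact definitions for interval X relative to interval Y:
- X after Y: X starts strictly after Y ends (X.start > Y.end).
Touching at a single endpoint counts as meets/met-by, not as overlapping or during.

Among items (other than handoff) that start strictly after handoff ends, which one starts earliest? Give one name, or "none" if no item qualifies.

design_review

Target handoff = [207, 557].
design_review [562, 723] → after → candidate.
qa_pass [515, 522] → during → excluded.
reindex [271, 361] → during → excluded.
retro [140, 181] → before → excluded.
snapshot [269, 644] → overlapped-by → excluded.
soundcheck [303, 676] → overlapped-by → excluded.
standup [271, 274] → during → excluded.
sync_call [361, 628] → overlapped-by → excluded.
Among candidates, earliest start is 562 → design_review.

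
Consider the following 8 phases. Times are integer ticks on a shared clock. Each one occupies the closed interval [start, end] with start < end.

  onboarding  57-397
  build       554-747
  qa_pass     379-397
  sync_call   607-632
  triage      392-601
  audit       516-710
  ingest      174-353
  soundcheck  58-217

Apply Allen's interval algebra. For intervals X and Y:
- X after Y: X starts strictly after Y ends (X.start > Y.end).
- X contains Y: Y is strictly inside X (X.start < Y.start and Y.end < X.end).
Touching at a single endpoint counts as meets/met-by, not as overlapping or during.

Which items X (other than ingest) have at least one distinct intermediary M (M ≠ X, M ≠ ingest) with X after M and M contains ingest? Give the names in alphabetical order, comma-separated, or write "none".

Target ingest = [174, 353].
Intermediaries M with M contains ingest: onboarding.
Via onboarding — items with X after onboarding: audit, build, sync_call.
Union: audit, build, sync_call.

audit, build, sync_call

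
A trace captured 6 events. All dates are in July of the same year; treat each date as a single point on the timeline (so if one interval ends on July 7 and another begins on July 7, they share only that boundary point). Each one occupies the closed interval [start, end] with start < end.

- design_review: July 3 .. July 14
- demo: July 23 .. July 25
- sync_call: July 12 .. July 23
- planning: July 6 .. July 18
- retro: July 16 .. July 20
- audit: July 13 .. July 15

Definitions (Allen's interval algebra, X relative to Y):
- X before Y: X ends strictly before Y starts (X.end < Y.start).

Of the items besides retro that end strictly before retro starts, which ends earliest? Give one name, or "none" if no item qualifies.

design_review

Target retro = [July 16, July 20].
audit [July 13, July 15] → before → candidate.
demo [July 23, July 25] → after → excluded.
design_review [July 3, July 14] → before → candidate.
planning [July 6, July 18] → overlaps → excluded.
sync_call [July 12, July 23] → contains → excluded.
Among candidates, earliest end is July 14 → design_review.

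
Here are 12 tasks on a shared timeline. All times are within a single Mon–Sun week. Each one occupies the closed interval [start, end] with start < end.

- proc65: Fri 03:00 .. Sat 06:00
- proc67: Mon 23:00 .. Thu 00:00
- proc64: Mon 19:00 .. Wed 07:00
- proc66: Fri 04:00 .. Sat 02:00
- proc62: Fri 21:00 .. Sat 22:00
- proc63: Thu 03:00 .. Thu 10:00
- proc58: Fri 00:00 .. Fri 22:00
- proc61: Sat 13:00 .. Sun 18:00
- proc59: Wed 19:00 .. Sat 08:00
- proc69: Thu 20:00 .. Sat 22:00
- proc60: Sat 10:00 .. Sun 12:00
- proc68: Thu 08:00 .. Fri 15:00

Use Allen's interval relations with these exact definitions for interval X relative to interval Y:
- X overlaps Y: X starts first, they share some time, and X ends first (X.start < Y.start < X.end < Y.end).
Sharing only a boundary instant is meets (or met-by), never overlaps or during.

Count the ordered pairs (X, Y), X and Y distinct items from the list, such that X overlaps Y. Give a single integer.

Checking all 132 ordered pairs for relation 'overlaps'; matching pairs in alphabetical order:
(proc58, proc62): proc58 overlaps proc62 ✓
(proc58, proc65): proc58 overlaps proc65 ✓
(proc58, proc66): proc58 overlaps proc66 ✓
(proc59, proc62): proc59 overlaps proc62 ✓
(proc59, proc69): proc59 overlaps proc69 ✓
(proc60, proc61): proc60 overlaps proc61 ✓
(proc62, proc60): proc62 overlaps proc60 ✓
(proc62, proc61): proc62 overlaps proc61 ✓
(proc63, proc68): proc63 overlaps proc68 ✓
(proc64, proc67): proc64 overlaps proc67 ✓
(proc65, proc62): proc65 overlaps proc62 ✓
(proc66, proc62): proc66 overlaps proc62 ✓
(proc67, proc59): proc67 overlaps proc59 ✓
(proc68, proc58): proc68 overlaps proc58 ✓
(proc68, proc65): proc68 overlaps proc65 ✓
(proc68, proc66): proc68 overlaps proc66 ✓
(proc68, proc69): proc68 overlaps proc69 ✓
(proc69, proc60): proc69 overlaps proc60 ✓
(proc69, proc61): proc69 overlaps proc61 ✓
Count: 19.

19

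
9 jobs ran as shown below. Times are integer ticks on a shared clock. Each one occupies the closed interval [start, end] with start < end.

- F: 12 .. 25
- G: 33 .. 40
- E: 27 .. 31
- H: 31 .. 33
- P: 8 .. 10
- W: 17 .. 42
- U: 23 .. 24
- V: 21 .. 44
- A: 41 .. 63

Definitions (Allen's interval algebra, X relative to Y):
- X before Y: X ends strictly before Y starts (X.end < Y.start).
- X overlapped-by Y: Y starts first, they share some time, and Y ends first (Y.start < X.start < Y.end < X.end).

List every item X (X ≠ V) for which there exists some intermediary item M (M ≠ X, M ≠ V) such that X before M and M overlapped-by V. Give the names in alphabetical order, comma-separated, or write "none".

Target V = [21, 44].
Intermediaries M with M overlapped-by V: A.
Via A — items with X before A: E, F, G, H, P, U.
Union: E, F, G, H, P, U.

E, F, G, H, P, U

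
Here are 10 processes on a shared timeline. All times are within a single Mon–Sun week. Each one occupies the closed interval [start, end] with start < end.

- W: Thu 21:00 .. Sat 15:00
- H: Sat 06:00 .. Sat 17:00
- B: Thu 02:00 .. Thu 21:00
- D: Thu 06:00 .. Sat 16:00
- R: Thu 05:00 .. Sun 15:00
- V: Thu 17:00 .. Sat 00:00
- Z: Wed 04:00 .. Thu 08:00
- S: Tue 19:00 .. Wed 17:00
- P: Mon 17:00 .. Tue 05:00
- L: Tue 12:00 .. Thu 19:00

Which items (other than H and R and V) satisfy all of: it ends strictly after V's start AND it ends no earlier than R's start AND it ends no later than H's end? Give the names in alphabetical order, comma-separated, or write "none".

Conditions: its end is strictly after V's start (X.end > Thu 17:00) AND its end is no earlier than R's start (X.end >= Thu 05:00) AND its end is no later than H's end (X.end <= Sat 17:00).
B: end Thu 21:00 > Thu 17:00? ✓; end Thu 21:00 >= Thu 05:00? ✓; end Thu 21:00 <= Sat 17:00? ✓ → yes.
D: end Sat 16:00 > Thu 17:00? ✓; end Sat 16:00 >= Thu 05:00? ✓; end Sat 16:00 <= Sat 17:00? ✓ → yes.
L: end Thu 19:00 > Thu 17:00? ✓; end Thu 19:00 >= Thu 05:00? ✓; end Thu 19:00 <= Sat 17:00? ✓ → yes.
P: end Tue 05:00 > Thu 17:00? ✗; end Tue 05:00 >= Thu 05:00? ✗; end Tue 05:00 <= Sat 17:00? ✓ → no.
S: end Wed 17:00 > Thu 17:00? ✗; end Wed 17:00 >= Thu 05:00? ✗; end Wed 17:00 <= Sat 17:00? ✓ → no.
W: end Sat 15:00 > Thu 17:00? ✓; end Sat 15:00 >= Thu 05:00? ✓; end Sat 15:00 <= Sat 17:00? ✓ → yes.
Z: end Thu 08:00 > Thu 17:00? ✗; end Thu 08:00 >= Thu 05:00? ✓; end Thu 08:00 <= Sat 17:00? ✓ → no.
Result: B, D, L, W.

B, D, L, W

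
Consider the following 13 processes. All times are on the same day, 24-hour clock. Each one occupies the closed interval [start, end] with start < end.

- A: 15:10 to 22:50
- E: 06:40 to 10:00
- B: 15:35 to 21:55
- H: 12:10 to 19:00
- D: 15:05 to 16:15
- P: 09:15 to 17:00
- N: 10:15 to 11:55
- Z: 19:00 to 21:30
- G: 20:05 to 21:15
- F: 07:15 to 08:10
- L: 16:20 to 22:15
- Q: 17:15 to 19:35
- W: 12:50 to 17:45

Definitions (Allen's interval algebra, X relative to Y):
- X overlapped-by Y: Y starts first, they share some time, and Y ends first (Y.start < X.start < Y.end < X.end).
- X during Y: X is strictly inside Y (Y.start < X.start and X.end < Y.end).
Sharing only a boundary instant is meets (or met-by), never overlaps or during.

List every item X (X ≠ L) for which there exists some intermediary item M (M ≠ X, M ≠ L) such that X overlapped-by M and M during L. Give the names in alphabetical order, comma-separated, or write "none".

Z

Target L = [16:20, 22:15].
Intermediaries M with M during L: G, Q, Z.
Via G — items with X overlapped-by G: none.
Via Q — items with X overlapped-by Q: Z.
Via Z — items with X overlapped-by Z: none.
Union: Z.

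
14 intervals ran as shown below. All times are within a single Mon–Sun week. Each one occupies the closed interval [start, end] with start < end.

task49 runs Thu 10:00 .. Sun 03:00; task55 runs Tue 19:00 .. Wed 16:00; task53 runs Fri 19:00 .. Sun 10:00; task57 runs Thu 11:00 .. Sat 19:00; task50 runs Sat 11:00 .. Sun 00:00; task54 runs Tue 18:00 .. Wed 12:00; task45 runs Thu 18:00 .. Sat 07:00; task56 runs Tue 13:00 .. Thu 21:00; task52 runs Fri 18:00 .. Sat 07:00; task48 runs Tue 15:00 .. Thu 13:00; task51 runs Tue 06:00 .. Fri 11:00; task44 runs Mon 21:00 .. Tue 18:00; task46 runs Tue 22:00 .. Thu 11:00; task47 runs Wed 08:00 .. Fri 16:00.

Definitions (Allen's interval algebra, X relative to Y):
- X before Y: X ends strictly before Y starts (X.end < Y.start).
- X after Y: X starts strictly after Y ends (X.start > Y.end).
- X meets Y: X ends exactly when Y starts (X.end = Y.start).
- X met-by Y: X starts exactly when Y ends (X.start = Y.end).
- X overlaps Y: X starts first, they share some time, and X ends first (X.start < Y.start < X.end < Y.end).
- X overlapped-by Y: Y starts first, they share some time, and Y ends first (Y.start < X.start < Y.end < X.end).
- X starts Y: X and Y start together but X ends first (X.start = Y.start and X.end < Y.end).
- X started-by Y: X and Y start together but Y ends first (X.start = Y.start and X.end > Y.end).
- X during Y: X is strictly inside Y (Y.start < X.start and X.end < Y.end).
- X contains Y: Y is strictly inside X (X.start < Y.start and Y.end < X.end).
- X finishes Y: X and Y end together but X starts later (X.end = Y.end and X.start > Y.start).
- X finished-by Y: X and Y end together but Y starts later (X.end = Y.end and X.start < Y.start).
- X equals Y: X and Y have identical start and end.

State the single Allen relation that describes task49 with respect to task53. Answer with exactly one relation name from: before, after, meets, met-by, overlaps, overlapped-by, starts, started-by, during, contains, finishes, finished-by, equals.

overlaps

task49 = [Thu 10:00, Sun 03:00]; task53 = [Fri 19:00, Sun 10:00].
Compare endpoints: task49.start < task53.start, task49.start < task53.end, task49.end > task53.start, task49.end < task53.end.
That pattern is 'overlaps'.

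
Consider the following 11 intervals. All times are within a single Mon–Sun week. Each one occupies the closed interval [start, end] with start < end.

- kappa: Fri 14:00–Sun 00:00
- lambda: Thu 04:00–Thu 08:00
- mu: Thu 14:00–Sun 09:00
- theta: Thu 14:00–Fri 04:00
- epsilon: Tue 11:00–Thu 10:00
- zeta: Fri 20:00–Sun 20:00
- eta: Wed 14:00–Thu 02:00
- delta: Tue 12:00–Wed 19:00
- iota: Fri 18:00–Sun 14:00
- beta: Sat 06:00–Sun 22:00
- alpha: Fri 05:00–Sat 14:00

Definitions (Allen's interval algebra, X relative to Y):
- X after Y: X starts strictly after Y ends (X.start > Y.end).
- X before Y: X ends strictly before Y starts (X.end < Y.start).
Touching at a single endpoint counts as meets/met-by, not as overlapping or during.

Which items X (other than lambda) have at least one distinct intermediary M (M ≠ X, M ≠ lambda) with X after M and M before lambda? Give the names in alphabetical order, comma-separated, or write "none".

Target lambda = [Thu 04:00, Thu 08:00].
Intermediaries M with M before lambda: delta, eta.
Via delta — items with X after delta: alpha, beta, iota, kappa, mu, theta, zeta.
Via eta — items with X after eta: alpha, beta, iota, kappa, mu, theta, zeta.
Union: alpha, beta, iota, kappa, mu, theta, zeta.

alpha, beta, iota, kappa, mu, theta, zeta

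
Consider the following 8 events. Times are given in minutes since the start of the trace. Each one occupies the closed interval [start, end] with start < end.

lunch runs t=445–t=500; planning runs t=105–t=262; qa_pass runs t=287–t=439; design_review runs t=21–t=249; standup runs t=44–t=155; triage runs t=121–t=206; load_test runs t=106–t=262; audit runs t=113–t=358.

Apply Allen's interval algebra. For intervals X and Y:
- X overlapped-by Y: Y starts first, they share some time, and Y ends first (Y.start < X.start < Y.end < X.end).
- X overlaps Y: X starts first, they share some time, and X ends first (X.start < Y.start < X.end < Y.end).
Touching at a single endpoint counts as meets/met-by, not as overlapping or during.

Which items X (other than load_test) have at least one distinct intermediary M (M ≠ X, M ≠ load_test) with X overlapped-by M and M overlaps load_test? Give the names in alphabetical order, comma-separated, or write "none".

audit, planning, triage

Target load_test = [t=106, t=262].
Intermediaries M with M overlaps load_test: design_review, standup.
Via design_review — items with X overlapped-by design_review: audit, planning.
Via standup — items with X overlapped-by standup: audit, planning, triage.
Union: audit, planning, triage.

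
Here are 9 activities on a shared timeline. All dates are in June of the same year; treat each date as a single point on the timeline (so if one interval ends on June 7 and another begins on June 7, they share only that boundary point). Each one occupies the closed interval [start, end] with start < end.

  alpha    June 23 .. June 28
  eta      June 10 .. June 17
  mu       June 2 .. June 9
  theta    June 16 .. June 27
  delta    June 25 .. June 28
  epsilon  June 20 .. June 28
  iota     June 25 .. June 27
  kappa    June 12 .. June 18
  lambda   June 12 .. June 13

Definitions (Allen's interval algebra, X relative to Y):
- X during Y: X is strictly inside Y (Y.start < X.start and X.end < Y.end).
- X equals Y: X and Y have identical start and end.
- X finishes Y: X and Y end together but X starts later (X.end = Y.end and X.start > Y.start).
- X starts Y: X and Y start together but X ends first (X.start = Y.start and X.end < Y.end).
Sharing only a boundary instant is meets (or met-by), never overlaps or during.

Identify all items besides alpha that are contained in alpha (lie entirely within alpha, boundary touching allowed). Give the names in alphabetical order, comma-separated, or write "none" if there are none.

delta, iota

Target alpha = [June 23, June 28].
delta [June 25, June 28] → finishes → yes.
epsilon [June 20, June 28] → finished-by → no.
eta [June 10, June 17] → before → no.
iota [June 25, June 27] → during → yes.
kappa [June 12, June 18] → before → no.
lambda [June 12, June 13] → before → no.
mu [June 2, June 9] → before → no.
theta [June 16, June 27] → overlaps → no.
Result: delta, iota.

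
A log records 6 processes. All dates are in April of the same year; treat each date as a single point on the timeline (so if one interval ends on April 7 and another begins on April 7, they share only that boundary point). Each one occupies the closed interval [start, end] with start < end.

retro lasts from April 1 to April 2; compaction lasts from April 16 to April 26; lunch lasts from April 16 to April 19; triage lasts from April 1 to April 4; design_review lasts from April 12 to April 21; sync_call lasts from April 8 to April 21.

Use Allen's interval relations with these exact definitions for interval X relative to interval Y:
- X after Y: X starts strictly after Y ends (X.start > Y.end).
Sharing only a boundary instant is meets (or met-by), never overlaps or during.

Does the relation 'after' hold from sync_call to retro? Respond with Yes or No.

sync_call = [April 8, April 21], retro = [April 1, April 2].
Actual relation of sync_call to retro: after.
Asked whether 'after' holds → Yes.

Yes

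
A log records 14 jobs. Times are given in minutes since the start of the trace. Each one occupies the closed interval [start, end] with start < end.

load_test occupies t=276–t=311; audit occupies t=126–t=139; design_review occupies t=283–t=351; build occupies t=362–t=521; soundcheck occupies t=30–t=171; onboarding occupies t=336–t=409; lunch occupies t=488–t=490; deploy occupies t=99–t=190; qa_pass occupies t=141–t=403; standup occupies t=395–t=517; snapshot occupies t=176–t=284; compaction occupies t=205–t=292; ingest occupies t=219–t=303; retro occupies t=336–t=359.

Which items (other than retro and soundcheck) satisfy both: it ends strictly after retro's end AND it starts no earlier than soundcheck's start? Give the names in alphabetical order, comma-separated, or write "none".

Conditions: its end is strictly after retro's end (X.end > t=359) AND its start is no earlier than soundcheck's start (X.start >= t=30).
audit: end t=139 > t=359? ✗; start t=126 >= t=30? ✓ → no.
build: end t=521 > t=359? ✓; start t=362 >= t=30? ✓ → yes.
compaction: end t=292 > t=359? ✗; start t=205 >= t=30? ✓ → no.
deploy: end t=190 > t=359? ✗; start t=99 >= t=30? ✓ → no.
design_review: end t=351 > t=359? ✗; start t=283 >= t=30? ✓ → no.
ingest: end t=303 > t=359? ✗; start t=219 >= t=30? ✓ → no.
load_test: end t=311 > t=359? ✗; start t=276 >= t=30? ✓ → no.
lunch: end t=490 > t=359? ✓; start t=488 >= t=30? ✓ → yes.
onboarding: end t=409 > t=359? ✓; start t=336 >= t=30? ✓ → yes.
qa_pass: end t=403 > t=359? ✓; start t=141 >= t=30? ✓ → yes.
snapshot: end t=284 > t=359? ✗; start t=176 >= t=30? ✓ → no.
standup: end t=517 > t=359? ✓; start t=395 >= t=30? ✓ → yes.
Result: build, lunch, onboarding, qa_pass, standup.

build, lunch, onboarding, qa_pass, standup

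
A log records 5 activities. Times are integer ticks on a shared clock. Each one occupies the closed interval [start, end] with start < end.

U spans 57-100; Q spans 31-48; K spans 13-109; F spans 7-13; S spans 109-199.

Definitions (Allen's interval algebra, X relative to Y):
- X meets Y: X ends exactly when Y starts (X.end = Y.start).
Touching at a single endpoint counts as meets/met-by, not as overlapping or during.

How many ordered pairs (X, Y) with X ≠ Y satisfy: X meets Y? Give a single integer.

Checking all 20 ordered pairs for relation 'meets'; matching pairs in alphabetical order:
(F, K): F meets K ✓
(K, S): K meets S ✓
Count: 2.

2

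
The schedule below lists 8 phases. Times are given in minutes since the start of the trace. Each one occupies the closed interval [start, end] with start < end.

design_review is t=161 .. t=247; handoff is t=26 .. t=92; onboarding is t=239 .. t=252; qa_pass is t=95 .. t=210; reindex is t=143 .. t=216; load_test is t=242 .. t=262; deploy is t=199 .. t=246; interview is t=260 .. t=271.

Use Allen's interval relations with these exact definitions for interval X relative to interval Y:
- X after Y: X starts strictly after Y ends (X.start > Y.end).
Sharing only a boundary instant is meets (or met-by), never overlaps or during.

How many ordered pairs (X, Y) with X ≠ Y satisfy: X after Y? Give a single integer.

Checking all 56 ordered pairs for relation 'after'; matching pairs in alphabetical order:
(deploy, handoff): deploy after handoff ✓
(design_review, handoff): design_review after handoff ✓
(interview, deploy): interview after deploy ✓
(interview, design_review): interview after design_review ✓
(interview, handoff): interview after handoff ✓
(interview, onboarding): interview after onboarding ✓
(interview, qa_pass): interview after qa_pass ✓
(interview, reindex): interview after reindex ✓
(load_test, handoff): load_test after handoff ✓
(load_test, qa_pass): load_test after qa_pass ✓
(load_test, reindex): load_test after reindex ✓
(onboarding, handoff): onboarding after handoff ✓
(onboarding, qa_pass): onboarding after qa_pass ✓
(onboarding, reindex): onboarding after reindex ✓
(qa_pass, handoff): qa_pass after handoff ✓
(reindex, handoff): reindex after handoff ✓
Count: 16.

16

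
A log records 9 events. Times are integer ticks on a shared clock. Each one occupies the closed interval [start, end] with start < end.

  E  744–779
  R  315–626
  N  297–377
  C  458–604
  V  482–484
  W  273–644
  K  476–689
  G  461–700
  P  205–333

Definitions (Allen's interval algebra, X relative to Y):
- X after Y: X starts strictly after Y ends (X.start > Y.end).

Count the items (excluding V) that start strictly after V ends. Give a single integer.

Target V = [482, 484].
C [458, 604] → contains → no.
E [744, 779] → after → counts.
G [461, 700] → contains → no.
K [476, 689] → contains → no.
N [297, 377] → before → no.
P [205, 333] → before → no.
R [315, 626] → contains → no.
W [273, 644] → contains → no.
Total: 1.

1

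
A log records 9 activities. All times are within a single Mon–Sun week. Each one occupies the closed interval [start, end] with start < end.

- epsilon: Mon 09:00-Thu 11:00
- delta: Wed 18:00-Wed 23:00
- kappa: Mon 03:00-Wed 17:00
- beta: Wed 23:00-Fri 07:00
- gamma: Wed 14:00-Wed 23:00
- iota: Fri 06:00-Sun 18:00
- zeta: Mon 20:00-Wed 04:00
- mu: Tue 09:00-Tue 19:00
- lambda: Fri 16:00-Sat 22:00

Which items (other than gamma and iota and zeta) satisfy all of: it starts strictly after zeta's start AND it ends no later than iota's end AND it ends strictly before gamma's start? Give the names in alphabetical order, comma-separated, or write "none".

Conditions: its start is strictly after zeta's start (X.start > Mon 20:00) AND its end is no later than iota's end (X.end <= Sun 18:00) AND its end is strictly before gamma's start (X.end < Wed 14:00).
beta: start Wed 23:00 > Mon 20:00? ✓; end Fri 07:00 <= Sun 18:00? ✓; end Fri 07:00 < Wed 14:00? ✗ → no.
delta: start Wed 18:00 > Mon 20:00? ✓; end Wed 23:00 <= Sun 18:00? ✓; end Wed 23:00 < Wed 14:00? ✗ → no.
epsilon: start Mon 09:00 > Mon 20:00? ✗; end Thu 11:00 <= Sun 18:00? ✓; end Thu 11:00 < Wed 14:00? ✗ → no.
kappa: start Mon 03:00 > Mon 20:00? ✗; end Wed 17:00 <= Sun 18:00? ✓; end Wed 17:00 < Wed 14:00? ✗ → no.
lambda: start Fri 16:00 > Mon 20:00? ✓; end Sat 22:00 <= Sun 18:00? ✓; end Sat 22:00 < Wed 14:00? ✗ → no.
mu: start Tue 09:00 > Mon 20:00? ✓; end Tue 19:00 <= Sun 18:00? ✓; end Tue 19:00 < Wed 14:00? ✓ → yes.
Result: mu.

mu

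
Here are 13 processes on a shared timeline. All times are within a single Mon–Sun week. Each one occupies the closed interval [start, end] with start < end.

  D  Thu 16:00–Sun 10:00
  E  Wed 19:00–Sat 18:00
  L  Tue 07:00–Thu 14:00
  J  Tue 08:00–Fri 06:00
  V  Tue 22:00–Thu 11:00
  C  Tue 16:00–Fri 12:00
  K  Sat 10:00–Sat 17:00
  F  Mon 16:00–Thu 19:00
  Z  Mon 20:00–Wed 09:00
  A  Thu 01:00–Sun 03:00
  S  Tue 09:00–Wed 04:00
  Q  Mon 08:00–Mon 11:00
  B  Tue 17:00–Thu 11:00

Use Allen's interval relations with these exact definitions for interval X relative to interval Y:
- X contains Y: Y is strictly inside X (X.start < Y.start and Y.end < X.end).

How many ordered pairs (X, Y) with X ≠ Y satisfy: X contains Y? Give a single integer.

17

Checking all 156 ordered pairs for relation 'contains'; matching pairs in alphabetical order:
(A, K): A contains K ✓
(C, B): C contains B ✓
(C, V): C contains V ✓
(D, K): D contains K ✓
(E, K): E contains K ✓
(F, B): F contains B ✓
(F, L): F contains L ✓
(F, S): F contains S ✓
(F, V): F contains V ✓
(F, Z): F contains Z ✓
(J, B): J contains B ✓
(J, S): J contains S ✓
(J, V): J contains V ✓
(L, B): L contains B ✓
(L, S): L contains S ✓
(L, V): L contains V ✓
(Z, S): Z contains S ✓
Count: 17.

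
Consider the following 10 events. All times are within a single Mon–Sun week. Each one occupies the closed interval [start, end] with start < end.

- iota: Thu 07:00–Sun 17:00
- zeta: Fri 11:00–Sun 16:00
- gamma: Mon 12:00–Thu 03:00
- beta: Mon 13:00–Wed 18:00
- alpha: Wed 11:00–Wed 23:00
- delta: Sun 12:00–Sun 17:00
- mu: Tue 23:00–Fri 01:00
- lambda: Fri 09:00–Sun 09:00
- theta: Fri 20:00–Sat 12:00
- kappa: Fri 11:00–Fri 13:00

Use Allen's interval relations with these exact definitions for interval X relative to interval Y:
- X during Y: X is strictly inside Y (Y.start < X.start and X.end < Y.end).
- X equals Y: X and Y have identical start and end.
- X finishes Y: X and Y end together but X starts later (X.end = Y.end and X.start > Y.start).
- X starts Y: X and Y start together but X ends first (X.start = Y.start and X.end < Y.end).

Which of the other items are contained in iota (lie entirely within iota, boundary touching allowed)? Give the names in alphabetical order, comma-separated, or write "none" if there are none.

delta, kappa, lambda, theta, zeta

Target iota = [Thu 07:00, Sun 17:00].
alpha [Wed 11:00, Wed 23:00] → before → no.
beta [Mon 13:00, Wed 18:00] → before → no.
delta [Sun 12:00, Sun 17:00] → finishes → yes.
gamma [Mon 12:00, Thu 03:00] → before → no.
kappa [Fri 11:00, Fri 13:00] → during → yes.
lambda [Fri 09:00, Sun 09:00] → during → yes.
mu [Tue 23:00, Fri 01:00] → overlaps → no.
theta [Fri 20:00, Sat 12:00] → during → yes.
zeta [Fri 11:00, Sun 16:00] → during → yes.
Result: delta, kappa, lambda, theta, zeta.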